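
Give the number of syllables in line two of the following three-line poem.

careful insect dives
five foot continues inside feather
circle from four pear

9

Line two: five(1) + foot(1) + continues(3) + inside(2) + feather(2) = 9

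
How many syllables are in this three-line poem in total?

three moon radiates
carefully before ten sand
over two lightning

17

Line 1: three (1), moon (1), radiates (3) → 5
Line 2: carefully (3), before (2), ten (1), sand (1) → 7
Line 3: over (2), two (1), lightning (2) → 5
Total: 5 + 7 + 5 = 17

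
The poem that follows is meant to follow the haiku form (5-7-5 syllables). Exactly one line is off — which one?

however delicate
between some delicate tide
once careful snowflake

Line 1: however (3), delicate (3) → 6 (expected 5)
Line 2: between (2), some (1), delicate (3), tide (1) → 7 ✓
Line 3: once (1), careful (2), snowflake (2) → 5 ✓

The first line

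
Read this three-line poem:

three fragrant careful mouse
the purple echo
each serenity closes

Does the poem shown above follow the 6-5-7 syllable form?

Yes

Line 1: three (1), fragrant (2), careful (2), mouse (1) → 6 ✓
Line 2: the (1), purple (2), echo (2) → 5 ✓
Line 3: each (1), serenity (4), closes (2) → 7 ✓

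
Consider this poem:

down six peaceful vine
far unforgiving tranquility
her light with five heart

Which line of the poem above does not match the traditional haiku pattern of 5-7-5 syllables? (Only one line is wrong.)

The second line

Line 1: down(1) + six(1) + peaceful(2) + vine(1) = 5 ✓
Line 2: far(1) + unforgiving(4) + tranquility(4) = 9 (expected 7)
Line 3: her(1) + light(1) + with(1) + five(1) + heart(1) = 5 ✓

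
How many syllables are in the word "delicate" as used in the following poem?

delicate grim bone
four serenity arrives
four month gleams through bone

3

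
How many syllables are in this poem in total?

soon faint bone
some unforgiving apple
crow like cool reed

14

Line 1: "soon faint bone": 1+1+1 = 3
Line 2: "some unforgiving apple": 1+4+2 = 7
Line 3: "crow like cool reed": 1+1+1+1 = 4
Total: 3 + 7 + 4 = 14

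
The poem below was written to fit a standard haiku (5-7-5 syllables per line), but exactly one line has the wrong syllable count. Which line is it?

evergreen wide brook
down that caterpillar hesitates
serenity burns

Line 2

Line 1: evergreen(3) + wide(1) + brook(1) = 5 ✓
Line 2: down(1) + that(1) + caterpillar(4) + hesitates(3) = 9 (expected 7)
Line 3: serenity(4) + burns(1) = 5 ✓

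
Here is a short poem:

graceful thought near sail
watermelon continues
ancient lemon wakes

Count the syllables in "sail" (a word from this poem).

1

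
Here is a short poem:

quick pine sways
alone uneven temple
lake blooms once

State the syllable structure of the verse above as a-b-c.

3-7-3

Line 1: quick(1) + pine(1) + sways(1) = 3
Line 2: alone(2) + uneven(3) + temple(2) = 7
Line 3: lake(1) + blooms(1) + once(1) = 3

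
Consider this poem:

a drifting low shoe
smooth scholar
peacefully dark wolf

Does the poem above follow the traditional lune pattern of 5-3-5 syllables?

Yes

Line 1: a (1), drifting (2), low (1), shoe (1) → 5 ✓
Line 2: smooth (1), scholar (2) → 3 ✓
Line 3: peacefully (3), dark (1), wolf (1) → 5 ✓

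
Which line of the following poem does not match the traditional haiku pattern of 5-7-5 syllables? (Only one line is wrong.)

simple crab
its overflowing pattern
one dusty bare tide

Line 1: "simple crab": 2+1 = 3 (expected 5)
Line 2: "its overflowing pattern": 1+4+2 = 7 ✓
Line 3: "one dusty bare tide": 1+2+1+1 = 5 ✓

The first line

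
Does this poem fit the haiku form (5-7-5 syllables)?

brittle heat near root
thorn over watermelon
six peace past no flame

Line 1: brittle (2), heat (1), near (1), root (1) → 5 ✓
Line 2: thorn (1), over (2), watermelon (4) → 7 ✓
Line 3: six (1), peace (1), past (1), no (1), flame (1) → 5 ✓

Yes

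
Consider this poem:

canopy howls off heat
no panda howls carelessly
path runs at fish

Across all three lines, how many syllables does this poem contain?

Line 1: canopy (3), howls (1), off (1), heat (1) → 6
Line 2: no (1), panda (2), howls (1), carelessly (3) → 7
Line 3: path (1), runs (1), at (1), fish (1) → 4
Total: 6 + 7 + 4 = 17

17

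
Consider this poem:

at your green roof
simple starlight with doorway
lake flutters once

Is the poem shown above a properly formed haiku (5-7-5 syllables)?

Line 1: at(1) + your(1) + green(1) + roof(1) = 4 (expected 5)
Line 2: simple(2) + starlight(2) + with(1) + doorway(2) = 7 ✓
Line 3: lake(1) + flutters(2) + once(1) = 4 (expected 5)

No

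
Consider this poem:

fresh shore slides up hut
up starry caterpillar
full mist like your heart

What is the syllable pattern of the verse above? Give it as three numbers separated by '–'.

5–7–5

Line 1: fresh (1), shore (1), slides (1), up (1), hut (1) → 5
Line 2: up (1), starry (2), caterpillar (4) → 7
Line 3: full (1), mist (1), like (1), your (1), heart (1) → 5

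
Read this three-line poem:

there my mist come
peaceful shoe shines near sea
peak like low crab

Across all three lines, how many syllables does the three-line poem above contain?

Line 1: there(1) + my(1) + mist(1) + come(1) = 4
Line 2: peaceful(2) + shoe(1) + shines(1) + near(1) + sea(1) = 6
Line 3: peak(1) + like(1) + low(1) + crab(1) = 4
Total: 4 + 6 + 4 = 14

14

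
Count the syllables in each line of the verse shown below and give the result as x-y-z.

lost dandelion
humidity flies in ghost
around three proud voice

Line 1: "lost dandelion": 1+4 = 5
Line 2: "humidity flies in ghost": 4+1+1+1 = 7
Line 3: "around three proud voice": 2+1+1+1 = 5

5-7-5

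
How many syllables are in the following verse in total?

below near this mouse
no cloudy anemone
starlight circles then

17

Line 1: below(2) + near(1) + this(1) + mouse(1) = 5
Line 2: no(1) + cloudy(2) + anemone(4) = 7
Line 3: starlight(2) + circles(2) + then(1) = 5
Total: 5 + 7 + 5 = 17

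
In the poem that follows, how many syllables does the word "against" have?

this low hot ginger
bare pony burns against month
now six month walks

2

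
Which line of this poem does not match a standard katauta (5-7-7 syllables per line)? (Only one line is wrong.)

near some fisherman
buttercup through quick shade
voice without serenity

Line 2

Line 1: near(1) + some(1) + fisherman(3) = 5 ✓
Line 2: buttercup(3) + through(1) + quick(1) + shade(1) = 6 (expected 7)
Line 3: voice(1) + without(2) + serenity(4) = 7 ✓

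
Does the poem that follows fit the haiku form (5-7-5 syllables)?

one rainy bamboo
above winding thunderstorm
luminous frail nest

Line 1: one (1), rainy (2), bamboo (2) → 5 ✓
Line 2: above (2), winding (2), thunderstorm (3) → 7 ✓
Line 3: luminous (3), frail (1), nest (1) → 5 ✓

Yes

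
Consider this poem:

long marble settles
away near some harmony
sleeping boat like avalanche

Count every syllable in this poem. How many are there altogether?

19

Line 1: long(1) + marble(2) + settles(2) = 5
Line 2: away(2) + near(1) + some(1) + harmony(3) = 7
Line 3: sleeping(2) + boat(1) + like(1) + avalanche(3) = 7
Total: 5 + 7 + 7 = 19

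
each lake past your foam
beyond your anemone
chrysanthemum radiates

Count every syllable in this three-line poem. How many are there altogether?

19

Line 1: "each lake past your foam": 1+1+1+1+1 = 5
Line 2: "beyond your anemone": 2+1+4 = 7
Line 3: "chrysanthemum radiates": 4+3 = 7
Total: 5 + 7 + 7 = 19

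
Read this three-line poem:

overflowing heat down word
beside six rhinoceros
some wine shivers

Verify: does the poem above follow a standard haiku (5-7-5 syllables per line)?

Line 1: overflowing (4), heat (1), down (1), word (1) → 7 (expected 5)
Line 2: beside (2), six (1), rhinoceros (4) → 7 ✓
Line 3: some (1), wine (1), shivers (2) → 4 (expected 5)

No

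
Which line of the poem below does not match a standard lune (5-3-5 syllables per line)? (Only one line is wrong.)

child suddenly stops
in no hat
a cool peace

Line 3

Line 1: child(1) + suddenly(3) + stops(1) = 5 ✓
Line 2: in(1) + no(1) + hat(1) = 3 ✓
Line 3: a(1) + cool(1) + peace(1) = 3 (expected 5)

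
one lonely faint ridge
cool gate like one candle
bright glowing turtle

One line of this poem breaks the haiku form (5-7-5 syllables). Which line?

Line 1: "one lonely faint ridge": 1+2+1+1 = 5 ✓
Line 2: "cool gate like one candle": 1+1+1+1+2 = 6 (expected 7)
Line 3: "bright glowing turtle": 1+2+2 = 5 ✓

Line 2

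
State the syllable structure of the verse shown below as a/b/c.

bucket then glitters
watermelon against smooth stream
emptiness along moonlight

5/8/7

Line 1: bucket(2) + then(1) + glitters(2) = 5
Line 2: watermelon(4) + against(2) + smooth(1) + stream(1) = 8
Line 3: emptiness(3) + along(2) + moonlight(2) = 7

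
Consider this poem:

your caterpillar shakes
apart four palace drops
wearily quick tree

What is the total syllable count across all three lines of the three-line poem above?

17

Line 1: "your caterpillar shakes": 1+4+1 = 6
Line 2: "apart four palace drops": 2+1+2+1 = 6
Line 3: "wearily quick tree": 3+1+1 = 5
Total: 6 + 6 + 5 = 17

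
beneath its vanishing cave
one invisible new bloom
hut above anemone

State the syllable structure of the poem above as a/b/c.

7/7/7

Line 1: beneath (2), its (1), vanishing (3), cave (1) → 7
Line 2: one (1), invisible (4), new (1), bloom (1) → 7
Line 3: hut (1), above (2), anemone (4) → 7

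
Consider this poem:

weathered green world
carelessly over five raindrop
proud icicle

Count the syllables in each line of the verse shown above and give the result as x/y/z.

4/8/4

Line 1: weathered(2) + green(1) + world(1) = 4
Line 2: carelessly(3) + over(2) + five(1) + raindrop(2) = 8
Line 3: proud(1) + icicle(3) = 4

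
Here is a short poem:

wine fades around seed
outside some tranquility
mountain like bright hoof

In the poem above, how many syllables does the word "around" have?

"around" has 2 syllables.

2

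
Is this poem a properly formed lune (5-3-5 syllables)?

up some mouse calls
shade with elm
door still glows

Line 1: up(1) + some(1) + mouse(1) + calls(1) = 4 (expected 5)
Line 2: shade(1) + with(1) + elm(1) = 3 ✓
Line 3: door(1) + still(1) + glows(1) = 3 (expected 5)

No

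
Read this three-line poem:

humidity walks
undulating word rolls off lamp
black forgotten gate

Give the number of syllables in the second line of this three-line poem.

8

The second line: "undulating word rolls off lamp": 4+1+1+1+1 = 8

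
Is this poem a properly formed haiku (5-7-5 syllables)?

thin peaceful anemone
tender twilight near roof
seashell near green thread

No

Line 1: thin(1) + peaceful(2) + anemone(4) = 7 (expected 5)
Line 2: tender(2) + twilight(2) + near(1) + roof(1) = 6 (expected 7)
Line 3: seashell(2) + near(1) + green(1) + thread(1) = 5 ✓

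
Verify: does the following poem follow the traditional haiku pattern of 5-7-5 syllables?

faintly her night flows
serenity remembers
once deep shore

No

Line 1: faintly(2) + her(1) + night(1) + flows(1) = 5 ✓
Line 2: serenity(4) + remembers(3) = 7 ✓
Line 3: once(1) + deep(1) + shore(1) = 3 (expected 5)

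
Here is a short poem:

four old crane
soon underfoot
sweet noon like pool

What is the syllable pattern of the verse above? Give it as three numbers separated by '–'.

Line 1: "four old crane": 1+1+1 = 3
Line 2: "soon underfoot": 1+3 = 4
Line 3: "sweet noon like pool": 1+1+1+1 = 4

3–4–4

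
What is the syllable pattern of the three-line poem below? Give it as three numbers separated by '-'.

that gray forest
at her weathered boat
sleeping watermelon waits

Line 1: that (1), gray (1), forest (2) → 4
Line 2: at (1), her (1), weathered (2), boat (1) → 5
Line 3: sleeping (2), watermelon (4), waits (1) → 7

4-5-7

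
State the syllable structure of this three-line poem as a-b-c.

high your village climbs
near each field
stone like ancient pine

5-3-5

Line 1: high (1), your (1), village (2), climbs (1) → 5
Line 2: near (1), each (1), field (1) → 3
Line 3: stone (1), like (1), ancient (2), pine (1) → 5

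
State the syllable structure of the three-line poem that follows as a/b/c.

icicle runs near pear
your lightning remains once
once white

6/6/2

Line 1: icicle(3) + runs(1) + near(1) + pear(1) = 6
Line 2: your(1) + lightning(2) + remains(2) + once(1) = 6
Line 3: once(1) + white(1) = 2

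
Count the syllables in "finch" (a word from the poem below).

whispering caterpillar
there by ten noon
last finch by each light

1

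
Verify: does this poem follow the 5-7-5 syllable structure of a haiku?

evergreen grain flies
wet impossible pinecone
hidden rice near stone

Line 1: "evergreen grain flies": 3+1+1 = 5 ✓
Line 2: "wet impossible pinecone": 1+4+2 = 7 ✓
Line 3: "hidden rice near stone": 2+1+1+1 = 5 ✓

Yes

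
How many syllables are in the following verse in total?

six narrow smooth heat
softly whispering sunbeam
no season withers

17

Line 1: six (1), narrow (2), smooth (1), heat (1) → 5
Line 2: softly (2), whispering (3), sunbeam (2) → 7
Line 3: no (1), season (2), withers (2) → 5
Total: 5 + 7 + 5 = 17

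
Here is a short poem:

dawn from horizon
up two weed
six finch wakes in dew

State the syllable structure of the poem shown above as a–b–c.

Line 1: dawn (1), from (1), horizon (3) → 5
Line 2: up (1), two (1), weed (1) → 3
Line 3: six (1), finch (1), wakes (1), in (1), dew (1) → 5

5–3–5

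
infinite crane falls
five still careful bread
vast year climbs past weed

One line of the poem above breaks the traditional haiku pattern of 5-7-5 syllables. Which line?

Line 2

Line 1: infinite (3), crane (1), falls (1) → 5 ✓
Line 2: five (1), still (1), careful (2), bread (1) → 5 (expected 7)
Line 3: vast (1), year (1), climbs (1), past (1), weed (1) → 5 ✓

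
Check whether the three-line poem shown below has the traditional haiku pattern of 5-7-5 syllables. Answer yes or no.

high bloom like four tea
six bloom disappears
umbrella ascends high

No

Line 1: high(1) + bloom(1) + like(1) + four(1) + tea(1) = 5 ✓
Line 2: six(1) + bloom(1) + disappears(3) = 5 (expected 7)
Line 3: umbrella(3) + ascends(2) + high(1) = 6 (expected 5)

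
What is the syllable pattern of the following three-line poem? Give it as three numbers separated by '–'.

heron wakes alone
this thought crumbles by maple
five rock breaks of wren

Line 1: heron (2), wakes (1), alone (2) → 5
Line 2: this (1), thought (1), crumbles (2), by (1), maple (2) → 7
Line 3: five (1), rock (1), breaks (1), of (1), wren (1) → 5

5–7–5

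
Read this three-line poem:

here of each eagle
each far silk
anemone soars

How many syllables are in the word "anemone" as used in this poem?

4

"anemone" has 4 syllables.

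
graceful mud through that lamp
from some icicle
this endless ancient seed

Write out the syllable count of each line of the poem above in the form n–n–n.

Line 1: graceful(2) + mud(1) + through(1) + that(1) + lamp(1) = 6
Line 2: from(1) + some(1) + icicle(3) = 5
Line 3: this(1) + endless(2) + ancient(2) + seed(1) = 6

6–5–6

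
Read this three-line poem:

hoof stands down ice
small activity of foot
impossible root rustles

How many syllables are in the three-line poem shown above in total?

Line 1: hoof(1) + stands(1) + down(1) + ice(1) = 4
Line 2: small(1) + activity(4) + of(1) + foot(1) = 7
Line 3: impossible(4) + root(1) + rustles(2) = 7
Total: 4 + 7 + 7 = 18

18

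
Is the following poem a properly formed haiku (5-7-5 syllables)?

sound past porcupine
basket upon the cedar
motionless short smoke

Line 1: sound (1), past (1), porcupine (3) → 5 ✓
Line 2: basket (2), upon (2), the (1), cedar (2) → 7 ✓
Line 3: motionless (3), short (1), smoke (1) → 5 ✓

Yes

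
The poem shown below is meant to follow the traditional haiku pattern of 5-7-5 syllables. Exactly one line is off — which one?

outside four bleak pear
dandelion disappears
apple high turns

Line 3

Line 1: "outside four bleak pear": 2+1+1+1 = 5 ✓
Line 2: "dandelion disappears": 4+3 = 7 ✓
Line 3: "apple high turns": 2+1+1 = 4 (expected 5)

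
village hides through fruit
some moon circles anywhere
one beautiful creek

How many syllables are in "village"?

2

"village" has 2 syllables.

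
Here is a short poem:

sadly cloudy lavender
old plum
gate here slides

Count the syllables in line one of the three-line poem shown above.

Line one: sadly(2) + cloudy(2) + lavender(3) = 7

7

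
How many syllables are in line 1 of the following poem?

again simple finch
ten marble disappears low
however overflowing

5

Line 1: again (2), simple (2), finch (1) → 5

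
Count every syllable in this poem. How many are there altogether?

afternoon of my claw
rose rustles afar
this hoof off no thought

Line 1: afternoon (3), of (1), my (1), claw (1) → 6
Line 2: rose (1), rustles (2), afar (2) → 5
Line 3: this (1), hoof (1), off (1), no (1), thought (1) → 5
Total: 6 + 5 + 5 = 16

16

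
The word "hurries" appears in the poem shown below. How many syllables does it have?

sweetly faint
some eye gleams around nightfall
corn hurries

2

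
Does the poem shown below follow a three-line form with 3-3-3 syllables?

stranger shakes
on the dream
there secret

Yes

Line 1: "stranger shakes": 2+1 = 3 ✓
Line 2: "on the dream": 1+1+1 = 3 ✓
Line 3: "there secret": 1+2 = 3 ✓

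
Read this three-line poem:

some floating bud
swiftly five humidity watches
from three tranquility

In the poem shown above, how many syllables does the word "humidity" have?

4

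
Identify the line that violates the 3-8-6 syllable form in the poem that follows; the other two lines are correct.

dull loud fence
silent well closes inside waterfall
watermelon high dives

Line 2

Line 1: dull (1), loud (1), fence (1) → 3 ✓
Line 2: silent (2), well (1), closes (2), inside (2), waterfall (3) → 10 (expected 8)
Line 3: watermelon (4), high (1), dives (1) → 6 ✓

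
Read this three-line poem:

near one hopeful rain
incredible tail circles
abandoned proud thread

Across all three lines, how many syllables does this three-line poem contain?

Line 1: near (1), one (1), hopeful (2), rain (1) → 5
Line 2: incredible (4), tail (1), circles (2) → 7
Line 3: abandoned (3), proud (1), thread (1) → 5
Total: 5 + 7 + 5 = 17

17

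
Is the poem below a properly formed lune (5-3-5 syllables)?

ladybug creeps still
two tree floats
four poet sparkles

Line 1: "ladybug creeps still": 3+1+1 = 5 ✓
Line 2: "two tree floats": 1+1+1 = 3 ✓
Line 3: "four poet sparkles": 1+2+2 = 5 ✓

Yes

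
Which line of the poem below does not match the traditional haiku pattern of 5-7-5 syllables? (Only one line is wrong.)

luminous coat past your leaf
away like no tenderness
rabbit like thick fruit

Line 1

Line 1: "luminous coat past your leaf": 3+1+1+1+1 = 7 (expected 5)
Line 2: "away like no tenderness": 2+1+1+3 = 7 ✓
Line 3: "rabbit like thick fruit": 2+1+1+1 = 5 ✓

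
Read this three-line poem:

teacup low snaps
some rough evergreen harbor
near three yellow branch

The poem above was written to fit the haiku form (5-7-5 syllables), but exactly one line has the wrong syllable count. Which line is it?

The first line

Line 1: "teacup low snaps": 2+1+1 = 4 (expected 5)
Line 2: "some rough evergreen harbor": 1+1+3+2 = 7 ✓
Line 3: "near three yellow branch": 1+1+2+1 = 5 ✓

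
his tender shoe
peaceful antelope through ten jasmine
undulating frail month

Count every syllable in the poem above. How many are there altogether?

Line 1: his(1) + tender(2) + shoe(1) = 4
Line 2: peaceful(2) + antelope(3) + through(1) + ten(1) + jasmine(2) = 9
Line 3: undulating(4) + frail(1) + month(1) = 6
Total: 4 + 9 + 6 = 19

19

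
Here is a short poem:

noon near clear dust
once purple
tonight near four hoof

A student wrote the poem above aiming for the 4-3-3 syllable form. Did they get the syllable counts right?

No

Line 1: noon (1), near (1), clear (1), dust (1) → 4 ✓
Line 2: once (1), purple (2) → 3 ✓
Line 3: tonight (2), near (1), four (1), hoof (1) → 5 (expected 3)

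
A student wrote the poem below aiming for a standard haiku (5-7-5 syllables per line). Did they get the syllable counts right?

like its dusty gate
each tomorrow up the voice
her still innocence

Line 1: like(1) + its(1) + dusty(2) + gate(1) = 5 ✓
Line 2: each(1) + tomorrow(3) + up(1) + the(1) + voice(1) = 7 ✓
Line 3: her(1) + still(1) + innocence(3) = 5 ✓

Yes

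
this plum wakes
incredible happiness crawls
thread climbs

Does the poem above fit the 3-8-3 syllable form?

Line 1: this (1), plum (1), wakes (1) → 3 ✓
Line 2: incredible (4), happiness (3), crawls (1) → 8 ✓
Line 3: thread (1), climbs (1) → 2 (expected 3)

No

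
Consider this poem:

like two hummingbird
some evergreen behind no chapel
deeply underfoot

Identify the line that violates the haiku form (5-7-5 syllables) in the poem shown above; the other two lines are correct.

The second line

Line 1: like (1), two (1), hummingbird (3) → 5 ✓
Line 2: some (1), evergreen (3), behind (2), no (1), chapel (2) → 9 (expected 7)
Line 3: deeply (2), underfoot (3) → 5 ✓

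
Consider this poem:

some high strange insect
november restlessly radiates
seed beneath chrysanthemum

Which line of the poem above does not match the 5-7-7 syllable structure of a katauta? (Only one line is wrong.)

Line 1: "some high strange insect": 1+1+1+2 = 5 ✓
Line 2: "november restlessly radiates": 3+3+3 = 9 (expected 7)
Line 3: "seed beneath chrysanthemum": 1+2+4 = 7 ✓

Line 2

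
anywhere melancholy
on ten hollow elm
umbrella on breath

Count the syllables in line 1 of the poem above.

7

Line 1: anywhere(3) + melancholy(4) = 7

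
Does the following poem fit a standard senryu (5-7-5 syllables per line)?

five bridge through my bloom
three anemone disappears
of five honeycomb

Line 1: five(1) + bridge(1) + through(1) + my(1) + bloom(1) = 5 ✓
Line 2: three(1) + anemone(4) + disappears(3) = 8 (expected 7)
Line 3: of(1) + five(1) + honeycomb(3) = 5 ✓

No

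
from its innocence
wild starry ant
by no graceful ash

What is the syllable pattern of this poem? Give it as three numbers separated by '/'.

Line 1: "from its innocence": 1+1+3 = 5
Line 2: "wild starry ant": 1+2+1 = 4
Line 3: "by no graceful ash": 1+1+2+1 = 5

5/4/5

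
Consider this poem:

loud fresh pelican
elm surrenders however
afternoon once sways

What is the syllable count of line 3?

Line 3: afternoon (3), once (1), sways (1) → 5

5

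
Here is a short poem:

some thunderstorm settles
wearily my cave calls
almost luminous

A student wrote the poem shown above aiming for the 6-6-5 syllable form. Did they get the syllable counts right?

Line 1: some(1) + thunderstorm(3) + settles(2) = 6 ✓
Line 2: wearily(3) + my(1) + cave(1) + calls(1) = 6 ✓
Line 3: almost(2) + luminous(3) = 5 ✓

Yes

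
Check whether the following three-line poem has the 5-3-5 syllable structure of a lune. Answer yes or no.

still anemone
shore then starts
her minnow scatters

Line 1: still (1), anemone (4) → 5 ✓
Line 2: shore (1), then (1), starts (1) → 3 ✓
Line 3: her (1), minnow (2), scatters (2) → 5 ✓

Yes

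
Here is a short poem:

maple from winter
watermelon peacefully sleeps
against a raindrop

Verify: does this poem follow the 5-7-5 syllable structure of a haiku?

Line 1: maple(2) + from(1) + winter(2) = 5 ✓
Line 2: watermelon(4) + peacefully(3) + sleeps(1) = 8 (expected 7)
Line 3: against(2) + a(1) + raindrop(2) = 5 ✓

No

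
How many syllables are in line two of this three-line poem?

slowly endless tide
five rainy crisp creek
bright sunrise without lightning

5

Line two: five (1), rainy (2), crisp (1), creek (1) → 5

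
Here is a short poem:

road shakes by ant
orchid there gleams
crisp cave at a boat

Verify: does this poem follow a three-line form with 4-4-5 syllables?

Yes

Line 1: road (1), shakes (1), by (1), ant (1) → 4 ✓
Line 2: orchid (2), there (1), gleams (1) → 4 ✓
Line 3: crisp (1), cave (1), at (1), a (1), boat (1) → 5 ✓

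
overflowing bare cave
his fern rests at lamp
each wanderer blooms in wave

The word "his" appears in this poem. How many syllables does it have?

"his" has 1 syllable.

1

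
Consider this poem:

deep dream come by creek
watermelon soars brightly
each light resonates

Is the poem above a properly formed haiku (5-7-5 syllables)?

Yes

Line 1: deep (1), dream (1), come (1), by (1), creek (1) → 5 ✓
Line 2: watermelon (4), soars (1), brightly (2) → 7 ✓
Line 3: each (1), light (1), resonates (3) → 5 ✓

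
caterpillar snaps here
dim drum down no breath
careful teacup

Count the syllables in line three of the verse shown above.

4

Line three: careful(2) + teacup(2) = 4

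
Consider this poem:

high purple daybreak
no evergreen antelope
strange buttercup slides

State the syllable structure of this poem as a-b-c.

Line 1: high(1) + purple(2) + daybreak(2) = 5
Line 2: no(1) + evergreen(3) + antelope(3) = 7
Line 3: strange(1) + buttercup(3) + slides(1) = 5

5-7-5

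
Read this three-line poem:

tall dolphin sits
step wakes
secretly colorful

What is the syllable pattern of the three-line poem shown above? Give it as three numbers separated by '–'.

4–2–6

Line 1: tall(1) + dolphin(2) + sits(1) = 4
Line 2: step(1) + wakes(1) = 2
Line 3: secretly(3) + colorful(3) = 6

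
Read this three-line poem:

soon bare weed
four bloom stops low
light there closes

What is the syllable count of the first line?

The first line: "soon bare weed": 1+1+1 = 3

3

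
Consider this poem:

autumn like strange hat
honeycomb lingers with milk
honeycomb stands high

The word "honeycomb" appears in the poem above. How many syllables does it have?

3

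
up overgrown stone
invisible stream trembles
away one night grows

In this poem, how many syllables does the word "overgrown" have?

3

"overgrown" has 3 syllables.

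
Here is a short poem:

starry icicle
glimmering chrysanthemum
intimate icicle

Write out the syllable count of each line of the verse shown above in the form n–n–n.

5–7–6

Line 1: "starry icicle": 2+3 = 5
Line 2: "glimmering chrysanthemum": 3+4 = 7
Line 3: "intimate icicle": 3+3 = 6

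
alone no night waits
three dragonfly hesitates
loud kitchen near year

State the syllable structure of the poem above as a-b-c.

5-7-5

Line 1: alone (2), no (1), night (1), waits (1) → 5
Line 2: three (1), dragonfly (3), hesitates (3) → 7
Line 3: loud (1), kitchen (2), near (1), year (1) → 5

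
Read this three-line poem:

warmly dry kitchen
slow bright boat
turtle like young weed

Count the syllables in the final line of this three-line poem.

5

The final line: turtle(2) + like(1) + young(1) + weed(1) = 5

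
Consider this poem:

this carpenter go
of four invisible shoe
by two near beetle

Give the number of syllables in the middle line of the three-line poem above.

7

The middle line: of (1), four (1), invisible (4), shoe (1) → 7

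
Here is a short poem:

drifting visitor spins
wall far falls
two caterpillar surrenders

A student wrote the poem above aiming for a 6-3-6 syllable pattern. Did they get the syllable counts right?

No

Line 1: drifting(2) + visitor(3) + spins(1) = 6 ✓
Line 2: wall(1) + far(1) + falls(1) = 3 ✓
Line 3: two(1) + caterpillar(4) + surrenders(3) = 8 (expected 6)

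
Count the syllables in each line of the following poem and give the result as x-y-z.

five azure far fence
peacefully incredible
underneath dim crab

Line 1: "five azure far fence": 1+2+1+1 = 5
Line 2: "peacefully incredible": 3+4 = 7
Line 3: "underneath dim crab": 3+1+1 = 5

5-7-5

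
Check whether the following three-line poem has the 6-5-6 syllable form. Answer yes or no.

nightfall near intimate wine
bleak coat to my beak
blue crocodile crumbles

No

Line 1: nightfall (2), near (1), intimate (3), wine (1) → 7 (expected 6)
Line 2: bleak (1), coat (1), to (1), my (1), beak (1) → 5 ✓
Line 3: blue (1), crocodile (3), crumbles (2) → 6 ✓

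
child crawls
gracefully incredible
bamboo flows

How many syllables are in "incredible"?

4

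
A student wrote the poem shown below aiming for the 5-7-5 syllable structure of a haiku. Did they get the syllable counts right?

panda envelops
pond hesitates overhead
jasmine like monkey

Yes

Line 1: panda(2) + envelops(3) = 5 ✓
Line 2: pond(1) + hesitates(3) + overhead(3) = 7 ✓
Line 3: jasmine(2) + like(1) + monkey(2) = 5 ✓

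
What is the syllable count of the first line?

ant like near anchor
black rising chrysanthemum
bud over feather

5

The first line: "ant like near anchor": 1+1+1+2 = 5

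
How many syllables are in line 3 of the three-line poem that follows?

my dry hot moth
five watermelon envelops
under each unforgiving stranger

Line 3: under(2) + each(1) + unforgiving(4) + stranger(2) = 9

9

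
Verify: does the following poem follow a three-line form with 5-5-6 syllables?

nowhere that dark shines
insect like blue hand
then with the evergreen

Line 1: nowhere (2), that (1), dark (1), shines (1) → 5 ✓
Line 2: insect (2), like (1), blue (1), hand (1) → 5 ✓
Line 3: then (1), with (1), the (1), evergreen (3) → 6 ✓

Yes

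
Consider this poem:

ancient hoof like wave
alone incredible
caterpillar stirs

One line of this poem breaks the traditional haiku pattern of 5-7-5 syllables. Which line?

Line 2

Line 1: ancient (2), hoof (1), like (1), wave (1) → 5 ✓
Line 2: alone (2), incredible (4) → 6 (expected 7)
Line 3: caterpillar (4), stirs (1) → 5 ✓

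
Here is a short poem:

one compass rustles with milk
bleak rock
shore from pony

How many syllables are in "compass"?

2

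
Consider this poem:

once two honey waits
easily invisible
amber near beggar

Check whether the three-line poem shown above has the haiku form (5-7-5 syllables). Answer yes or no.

Line 1: once (1), two (1), honey (2), waits (1) → 5 ✓
Line 2: easily (3), invisible (4) → 7 ✓
Line 3: amber (2), near (1), beggar (2) → 5 ✓

Yes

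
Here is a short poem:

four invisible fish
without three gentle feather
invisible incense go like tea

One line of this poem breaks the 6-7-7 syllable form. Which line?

Line 3

Line 1: four (1), invisible (4), fish (1) → 6 ✓
Line 2: without (2), three (1), gentle (2), feather (2) → 7 ✓
Line 3: invisible (4), incense (2), go (1), like (1), tea (1) → 9 (expected 7)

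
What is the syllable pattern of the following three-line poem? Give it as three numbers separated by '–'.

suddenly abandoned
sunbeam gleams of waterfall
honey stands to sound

Line 1: suddenly (3), abandoned (3) → 6
Line 2: sunbeam (2), gleams (1), of (1), waterfall (3) → 7
Line 3: honey (2), stands (1), to (1), sound (1) → 5

6–7–5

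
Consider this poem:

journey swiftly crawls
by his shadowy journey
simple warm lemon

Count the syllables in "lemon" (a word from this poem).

2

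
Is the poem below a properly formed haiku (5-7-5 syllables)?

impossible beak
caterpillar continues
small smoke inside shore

Yes

Line 1: impossible(4) + beak(1) = 5 ✓
Line 2: caterpillar(4) + continues(3) = 7 ✓
Line 3: small(1) + smoke(1) + inside(2) + shore(1) = 5 ✓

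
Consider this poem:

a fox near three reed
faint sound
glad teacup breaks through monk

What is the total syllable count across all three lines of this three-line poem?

13

Line 1: "a fox near three reed": 1+1+1+1+1 = 5
Line 2: "faint sound": 1+1 = 2
Line 3: "glad teacup breaks through monk": 1+2+1+1+1 = 6
Total: 5 + 2 + 6 = 13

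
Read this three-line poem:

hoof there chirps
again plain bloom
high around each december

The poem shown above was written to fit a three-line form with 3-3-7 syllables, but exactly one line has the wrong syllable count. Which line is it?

Line 2

Line 1: "hoof there chirps": 1+1+1 = 3 ✓
Line 2: "again plain bloom": 2+1+1 = 4 (expected 3)
Line 3: "high around each december": 1+2+1+3 = 7 ✓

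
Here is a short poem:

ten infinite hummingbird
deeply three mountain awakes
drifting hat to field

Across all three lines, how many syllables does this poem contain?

Line 1: "ten infinite hummingbird": 1+3+3 = 7
Line 2: "deeply three mountain awakes": 2+1+2+2 = 7
Line 3: "drifting hat to field": 2+1+1+1 = 5
Total: 7 + 7 + 5 = 19

19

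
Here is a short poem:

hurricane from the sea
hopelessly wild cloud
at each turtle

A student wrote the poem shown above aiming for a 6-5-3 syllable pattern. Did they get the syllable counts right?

No

Line 1: hurricane(3) + from(1) + the(1) + sea(1) = 6 ✓
Line 2: hopelessly(3) + wild(1) + cloud(1) = 5 ✓
Line 3: at(1) + each(1) + turtle(2) = 4 (expected 3)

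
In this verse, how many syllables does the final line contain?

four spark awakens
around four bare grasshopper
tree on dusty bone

5

The final line: "tree on dusty bone": 1+1+2+1 = 5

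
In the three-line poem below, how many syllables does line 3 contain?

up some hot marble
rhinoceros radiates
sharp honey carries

5

Line 3: "sharp honey carries": 1+2+2 = 5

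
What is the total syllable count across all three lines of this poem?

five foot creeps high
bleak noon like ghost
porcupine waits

Line 1: five (1), foot (1), creeps (1), high (1) → 4
Line 2: bleak (1), noon (1), like (1), ghost (1) → 4
Line 3: porcupine (3), waits (1) → 4
Total: 4 + 4 + 4 = 12

12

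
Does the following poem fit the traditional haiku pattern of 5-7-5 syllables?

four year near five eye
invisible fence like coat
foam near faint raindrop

Line 1: four(1) + year(1) + near(1) + five(1) + eye(1) = 5 ✓
Line 2: invisible(4) + fence(1) + like(1) + coat(1) = 7 ✓
Line 3: foam(1) + near(1) + faint(1) + raindrop(2) = 5 ✓

Yes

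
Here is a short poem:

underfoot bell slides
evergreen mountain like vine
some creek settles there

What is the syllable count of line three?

5

Line three: "some creek settles there": 1+1+2+1 = 5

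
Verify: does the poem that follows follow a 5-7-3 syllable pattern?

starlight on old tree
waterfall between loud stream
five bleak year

Line 1: "starlight on old tree": 2+1+1+1 = 5 ✓
Line 2: "waterfall between loud stream": 3+2+1+1 = 7 ✓
Line 3: "five bleak year": 1+1+1 = 3 ✓

Yes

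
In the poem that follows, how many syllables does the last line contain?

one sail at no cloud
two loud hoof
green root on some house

The last line: green(1) + root(1) + on(1) + some(1) + house(1) = 5

5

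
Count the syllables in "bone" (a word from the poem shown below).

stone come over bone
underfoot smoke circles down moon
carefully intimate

1

"bone" has 1 syllable.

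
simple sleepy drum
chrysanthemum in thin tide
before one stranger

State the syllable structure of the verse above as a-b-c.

5-7-5

Line 1: simple (2), sleepy (2), drum (1) → 5
Line 2: chrysanthemum (4), in (1), thin (1), tide (1) → 7
Line 3: before (2), one (1), stranger (2) → 5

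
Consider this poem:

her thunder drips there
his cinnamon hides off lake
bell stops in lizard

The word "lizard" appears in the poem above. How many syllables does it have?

2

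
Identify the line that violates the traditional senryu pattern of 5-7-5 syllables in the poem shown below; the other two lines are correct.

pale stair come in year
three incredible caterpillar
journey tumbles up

The second line

Line 1: pale (1), stair (1), come (1), in (1), year (1) → 5 ✓
Line 2: three (1), incredible (4), caterpillar (4) → 9 (expected 7)
Line 3: journey (2), tumbles (2), up (1) → 5 ✓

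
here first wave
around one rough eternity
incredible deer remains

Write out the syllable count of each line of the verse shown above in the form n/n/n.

Line 1: here (1), first (1), wave (1) → 3
Line 2: around (2), one (1), rough (1), eternity (4) → 8
Line 3: incredible (4), deer (1), remains (2) → 7

3/8/7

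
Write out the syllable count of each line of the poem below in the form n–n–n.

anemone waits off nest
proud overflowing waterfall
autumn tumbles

7–8–4

Line 1: anemone(4) + waits(1) + off(1) + nest(1) = 7
Line 2: proud(1) + overflowing(4) + waterfall(3) = 8
Line 3: autumn(2) + tumbles(2) = 4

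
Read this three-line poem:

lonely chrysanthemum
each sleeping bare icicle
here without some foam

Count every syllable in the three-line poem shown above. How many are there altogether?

18

Line 1: lonely(2) + chrysanthemum(4) = 6
Line 2: each(1) + sleeping(2) + bare(1) + icicle(3) = 7
Line 3: here(1) + without(2) + some(1) + foam(1) = 5
Total: 6 + 7 + 5 = 18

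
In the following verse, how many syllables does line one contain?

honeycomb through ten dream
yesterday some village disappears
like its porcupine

Line one: honeycomb (3), through (1), ten (1), dream (1) → 6

6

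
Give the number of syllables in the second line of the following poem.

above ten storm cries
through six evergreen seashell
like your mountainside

The second line: "through six evergreen seashell": 1+1+3+2 = 7

7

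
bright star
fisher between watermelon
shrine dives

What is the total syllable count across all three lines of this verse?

Line 1: bright(1) + star(1) = 2
Line 2: fisher(2) + between(2) + watermelon(4) = 8
Line 3: shrine(1) + dives(1) = 2
Total: 2 + 8 + 2 = 12

12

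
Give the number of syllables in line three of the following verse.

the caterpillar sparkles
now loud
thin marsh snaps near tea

Line three: thin(1) + marsh(1) + snaps(1) + near(1) + tea(1) = 5

5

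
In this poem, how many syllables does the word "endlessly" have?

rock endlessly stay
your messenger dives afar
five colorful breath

3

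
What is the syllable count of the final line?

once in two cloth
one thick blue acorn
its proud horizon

The final line: its(1) + proud(1) + horizon(3) = 5

5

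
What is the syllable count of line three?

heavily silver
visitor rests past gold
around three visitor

6

Line three: around(2) + three(1) + visitor(3) = 6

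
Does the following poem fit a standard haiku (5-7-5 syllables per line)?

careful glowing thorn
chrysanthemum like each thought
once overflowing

Line 1: "careful glowing thorn": 2+2+1 = 5 ✓
Line 2: "chrysanthemum like each thought": 4+1+1+1 = 7 ✓
Line 3: "once overflowing": 1+4 = 5 ✓

Yes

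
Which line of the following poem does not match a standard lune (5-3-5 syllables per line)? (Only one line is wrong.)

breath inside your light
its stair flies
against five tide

Line 3

Line 1: breath(1) + inside(2) + your(1) + light(1) = 5 ✓
Line 2: its(1) + stair(1) + flies(1) = 3 ✓
Line 3: against(2) + five(1) + tide(1) = 4 (expected 5)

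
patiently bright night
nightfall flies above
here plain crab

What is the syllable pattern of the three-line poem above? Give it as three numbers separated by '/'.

Line 1: patiently (3), bright (1), night (1) → 5
Line 2: nightfall (2), flies (1), above (2) → 5
Line 3: here (1), plain (1), crab (1) → 3

5/5/3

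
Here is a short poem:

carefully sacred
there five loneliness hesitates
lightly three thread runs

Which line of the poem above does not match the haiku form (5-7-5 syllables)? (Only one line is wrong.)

Line 1: carefully(3) + sacred(2) = 5 ✓
Line 2: there(1) + five(1) + loneliness(3) + hesitates(3) = 8 (expected 7)
Line 3: lightly(2) + three(1) + thread(1) + runs(1) = 5 ✓

The second line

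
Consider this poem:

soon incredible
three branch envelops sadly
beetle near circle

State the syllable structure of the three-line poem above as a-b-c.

Line 1: soon (1), incredible (4) → 5
Line 2: three (1), branch (1), envelops (3), sadly (2) → 7
Line 3: beetle (2), near (1), circle (2) → 5

5-7-5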